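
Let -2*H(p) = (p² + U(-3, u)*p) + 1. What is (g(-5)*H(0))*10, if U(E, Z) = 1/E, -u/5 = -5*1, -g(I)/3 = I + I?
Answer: -150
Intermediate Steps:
g(I) = -6*I (g(I) = -3*(I + I) = -6*I)
u = 25 (u = -(-25) = -5*(-5) = 25)
H(p) = -½ - p²/2 + p/6 (H(p) = -((p² + p/(-3)) + 1)/2 = -((p² - p/3) + 1)/2 = -(1 + p² - p/3)/2 = -½ - p²/2 + p/6)
(g(-5)*H(0))*10 = ((-6*(-5))*(-½ - ½*0² + (⅙)*0))*10 = (30*(-½ - ½*0 + 0))*10 = (30*(-½ + 0 + 0))*10 = (30*(-½))*10 = -15*10 = -150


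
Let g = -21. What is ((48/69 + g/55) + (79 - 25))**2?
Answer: 4720651849/1600225 ≈ 2950.0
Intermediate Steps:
((48/69 + g/55) + (79 - 25))**2 = ((48/69 - 21/55) + (79 - 25))**2 = ((48*(1/69) - 21*1/55) + 54)**2 = ((16/23 - 21/55) + 54)**2 = (397/1265 + 54)**2 = (68707/1265)**2 = 4720651849/1600225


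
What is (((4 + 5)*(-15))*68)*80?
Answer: -734400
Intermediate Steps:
(((4 + 5)*(-15))*68)*80 = ((9*(-15))*68)*80 = -135*68*80 = -9180*80 = -734400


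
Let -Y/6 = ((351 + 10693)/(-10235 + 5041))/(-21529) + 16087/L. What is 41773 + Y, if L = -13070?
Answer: 15265598323347788/365377162955 ≈ 41780.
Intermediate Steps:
Y = 2698095228573/365377162955 (Y = -6*(((351 + 10693)/(-10235 + 5041))/(-21529) + 16087/(-13070)) = -6*((11044/(-5194))*(-1/21529) + 16087*(-1/13070)) = -6*((11044*(-1/5194))*(-1/21529) - 16087/13070) = -6*(-5522/2597*(-1/21529) - 16087/13070) = -6*(5522/55910813 - 16087/13070) = -6*(-899365076191/730754325910) = 2698095228573/365377162955 ≈ 7.3844)
41773 + Y = 41773 + 2698095228573/365377162955 = 15265598323347788/365377162955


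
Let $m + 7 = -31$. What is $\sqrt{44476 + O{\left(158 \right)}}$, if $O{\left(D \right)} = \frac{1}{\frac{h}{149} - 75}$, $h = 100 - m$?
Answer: $\frac{\sqrt{5417858707131}}{11037} \approx 210.89$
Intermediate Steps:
$m = -38$ ($m = -7 - 31 = -38$)
$h = 138$ ($h = 100 - -38 = 100 + 38 = 138$)
$O{\left(D \right)} = - \frac{149}{11037}$ ($O{\left(D \right)} = \frac{1}{\frac{138}{149} - 75} = \frac{1}{- \frac{11037}{149}} = - \frac{149}{11037}$)
$\sqrt{44476 + O{\left(158 \right)}} = \sqrt{44476 - \frac{149}{11037}} = \sqrt{\frac{490881463}{11037}} = \frac{\sqrt{5417858707131}}{11037}$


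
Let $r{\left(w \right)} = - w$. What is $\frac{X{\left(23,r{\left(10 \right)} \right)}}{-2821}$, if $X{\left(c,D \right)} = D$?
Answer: $\frac{10}{2821} \approx 0.0035448$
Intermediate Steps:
$\frac{X{\left(23,r{\left(10 \right)} \right)}}{-2821} = \frac{\left(-1\right) 10}{-2821} = \left(-10\right) \left(- \frac{1}{2821}\right) = \frac{10}{2821}$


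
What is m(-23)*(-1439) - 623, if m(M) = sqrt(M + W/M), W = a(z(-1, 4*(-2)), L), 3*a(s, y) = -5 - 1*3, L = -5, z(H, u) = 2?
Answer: -623 - 1439*I*sqrt(108951)/69 ≈ -623.0 - 6883.8*I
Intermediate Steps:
a(s, y) = -8/3 (a(s, y) = (-5 - 1*3)/3 = (-5 - 3)/3 = (1/3)*(-8) = -8/3)
W = -8/3 ≈ -2.6667
m(M) = sqrt(M - 8/(3*M))
m(-23)*(-1439) - 623 = (sqrt(-24/(-23) + 9*(-23))/3)*(-1439) - 623 = (sqrt(-24*(-1/23) - 207)/3)*(-1439) - 623 = (sqrt(24/23 - 207)/3)*(-1439) - 623 = (sqrt(-4737/23)/3)*(-1439) - 623 = ((I*sqrt(108951)/23)/3)*(-1439) - 623 = (I*sqrt(108951)/69)*(-1439) - 623 = -1439*I*sqrt(108951)/69 - 623 = -623 - 1439*I*sqrt(108951)/69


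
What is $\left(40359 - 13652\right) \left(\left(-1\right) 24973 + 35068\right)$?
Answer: $269607165$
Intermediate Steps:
$\left(40359 - 13652\right) \left(\left(-1\right) 24973 + 35068\right) = 26707 \left(-24973 + 35068\right) = 26707 \cdot 10095 = 269607165$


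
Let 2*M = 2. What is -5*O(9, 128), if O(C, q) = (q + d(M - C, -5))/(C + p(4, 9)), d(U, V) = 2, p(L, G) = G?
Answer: -325/9 ≈ -36.111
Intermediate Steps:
M = 1 (M = (½)*2 = 1)
O(C, q) = (2 + q)/(9 + C) (O(C, q) = (q + 2)/(C + 9) = (2 + q)/(9 + C))
-5*O(9, 128) = -5*(2 + 128)/(9 + 9) = -5*130/18 = -5*65/9 = -325/9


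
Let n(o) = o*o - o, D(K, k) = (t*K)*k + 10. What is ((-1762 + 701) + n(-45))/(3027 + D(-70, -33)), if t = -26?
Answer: -1009/57023 ≈ -0.017695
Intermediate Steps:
D(K, k) = 10 - 26*K*k (D(K, k) = (-26*K)*k + 10 = -26*K*k + 10 = 10 - 26*K*k)
n(o) = o² - o
((-1762 + 701) + n(-45))/(3027 + D(-70, -33)) = ((-1762 + 701) - 45*(-1 - 45))/(3027 + (10 - 26*(-70)*(-33))) = (-1061 - 45*(-46))/(3027 + (10 - 60060)) = (-1061 + 2070)/(3027 - 60050) = 1009/(-57023) = 1009*(-1/57023) = -1009/57023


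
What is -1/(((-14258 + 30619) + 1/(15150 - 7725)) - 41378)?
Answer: 7425/185751224 ≈ 3.9973e-5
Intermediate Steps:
-1/(((-14258 + 30619) + 1/(15150 - 7725)) - 41378) = -1/((16361 + 1/7425) - 41378) = -1/(121480426/7425 - 41378) = -1/(-185751224/7425) = -1*(-7425/185751224) = 7425/185751224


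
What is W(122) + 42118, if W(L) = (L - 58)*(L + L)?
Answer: 57734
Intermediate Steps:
W(L) = 2*L*(-58 + L) (W(L) = (-58 + L)*(2*L) = 2*L*(-58 + L))
W(122) + 42118 = 2*122*(-58 + 122) + 42118 = 2*122*64 + 42118 = 15616 + 42118 = 57734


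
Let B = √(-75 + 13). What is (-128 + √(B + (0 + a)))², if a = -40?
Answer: (128 - √(-40 + I*√62))² ≈ 16185.0 - 1619.0*I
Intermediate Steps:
B = I*√62 (B = √(-62) = I*√62 ≈ 7.874*I)
(-128 + √(B + (0 + a)))² = (-128 + √(I*√62 + (0 - 40)))² = (-128 + √(I*√62 - 40))² = (-128 + √(-40 + I*√62))²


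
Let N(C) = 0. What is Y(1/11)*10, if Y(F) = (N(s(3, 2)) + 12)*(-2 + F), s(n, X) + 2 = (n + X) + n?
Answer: -2520/11 ≈ -229.09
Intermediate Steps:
s(n, X) = -2 + X + 2*n (s(n, X) = -2 + ((n + X) + n) = -2 + ((X + n) + n) = -2 + (X + 2*n) = -2 + X + 2*n)
Y(F) = -24 + 12*F (Y(F) = (0 + 12)*(-2 + F) = 12*(-2 + F) = -24 + 12*F)
Y(1/11)*10 = (-24 + 12/11)*10 = -252/11*10 = -2520/11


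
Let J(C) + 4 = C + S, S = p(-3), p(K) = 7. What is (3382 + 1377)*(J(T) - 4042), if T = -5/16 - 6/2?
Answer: -307797843/16 ≈ -1.9237e+7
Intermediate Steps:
S = 7
T = -53/16 (T = -5*1/16 - 6*½ = -5/16 - 3 = -53/16 ≈ -3.3125)
J(C) = 3 + C (J(C) = -4 + (C + 7) = -4 + (7 + C) = 3 + C)
(3382 + 1377)*(J(T) - 4042) = (3382 + 1377)*((3 - 53/16) - 4042) = 4759*(-5/16 - 4042) = 4759*(-64677/16) = -307797843/16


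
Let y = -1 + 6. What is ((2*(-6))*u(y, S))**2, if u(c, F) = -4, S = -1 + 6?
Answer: 2304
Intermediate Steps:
y = 5
S = 5
((2*(-6))*u(y, S))**2 = ((2*(-6))*(-4))**2 = (-12*(-4))**2 = 48**2 = 2304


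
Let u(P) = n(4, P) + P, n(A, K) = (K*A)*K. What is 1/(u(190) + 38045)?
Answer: 1/182635 ≈ 5.4754e-6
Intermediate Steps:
n(A, K) = A*K² (n(A, K) = (A*K)*K = A*K²)
u(P) = P + 4*P² (u(P) = 4*P² + P = P + 4*P²)
1/(u(190) + 38045) = 1/(190*(1 + 4*190) + 38045) = 1/(190*(1 + 760) + 38045) = 1/(190*761 + 38045) = 1/(144590 + 38045) = 1/182635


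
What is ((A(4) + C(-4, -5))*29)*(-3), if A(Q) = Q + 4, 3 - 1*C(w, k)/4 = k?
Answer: -3480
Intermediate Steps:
C(w, k) = 12 - 4*k
A(Q) = 4 + Q
((A(4) + C(-4, -5))*29)*(-3) = (((4 + 4) + (12 - 4*(-5)))*29)*(-3) = ((8 + (12 + 20))*29)*(-3) = ((8 + 32)*29)*(-3) = (40*29)*(-3) = 1160*(-3) = -3480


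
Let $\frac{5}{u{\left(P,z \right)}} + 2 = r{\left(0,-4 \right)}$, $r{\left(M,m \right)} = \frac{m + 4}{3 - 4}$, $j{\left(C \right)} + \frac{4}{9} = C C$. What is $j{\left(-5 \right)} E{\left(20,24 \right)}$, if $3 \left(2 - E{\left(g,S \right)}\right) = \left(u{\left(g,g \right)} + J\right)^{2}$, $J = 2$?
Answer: $\frac{5083}{108} \approx 47.065$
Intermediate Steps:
$j{\left(C \right)} = - \frac{4}{9} + C^{2}$ ($j{\left(C \right)} = - \frac{4}{9} + C C = - \frac{4}{9} + C^{2}$)
$r{\left(M,m \right)} = -4 - m$ ($r{\left(M,m \right)} = \frac{4 + m}{-1} = \left(4 + m\right) \left(-1\right) = -4 - m$)
$u{\left(P,z \right)} = - \frac{5}{2}$ ($u{\left(P,z \right)} = \frac{5}{-2 - 0} = \frac{5}{-2 + \left(-4 + 4\right)} = \frac{5}{-2 + 0} = \frac{5}{-2} = 5 \left(- \frac{1}{2}\right) = - \frac{5}{2}$)
$E{\left(g,S \right)} = \frac{23}{12}$ ($E{\left(g,S \right)} = 2 - \frac{\left(- \frac{5}{2} + 2\right)^{2}}{3} = 2 - \frac{\left(- \frac{1}{2}\right)^{2}}{3} = 2 - \frac{1}{12} = \frac{23}{12}$)
$j{\left(-5 \right)} E{\left(20,24 \right)} = \left(- \frac{4}{9} + \left(-5\right)^{2}\right) \frac{23}{12} = \left(- \frac{4}{9} + 25\right) \frac{23}{12} = \frac{221}{9} \cdot \frac{23}{12} = \frac{5083}{108}$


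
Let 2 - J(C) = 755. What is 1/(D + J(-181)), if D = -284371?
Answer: -1/285124 ≈ -3.5072e-6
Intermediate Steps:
J(C) = -753 (J(C) = 2 - 1*755 = 2 - 755 = -753)
1/(D + J(-181)) = 1/(-284371 - 753) = 1/(-285124) = -1/285124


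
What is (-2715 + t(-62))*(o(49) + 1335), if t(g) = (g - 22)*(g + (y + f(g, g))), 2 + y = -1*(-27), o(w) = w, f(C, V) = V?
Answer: 7751784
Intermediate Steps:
y = 25 (y = -2 - 1*(-27) = -2 + 27 = 25)
t(g) = (-22 + g)*(25 + 2*g) (t(g) = (g - 22)*(g + (25 + g)) = (-22 + g)*(25 + 2*g))
(-2715 + t(-62))*(o(49) + 1335) = (-2715 + (-550 - 19*(-62) + 2*(-62)²))*(49 + 1335) = (-2715 + (-550 + 1178 + 2*3844))*1384 = (-2715 + (-550 + 1178 + 7688))*1384 = (-2715 + 8316)*1384 = 5601*1384 = 7751784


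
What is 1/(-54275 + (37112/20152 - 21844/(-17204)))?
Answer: -984929/53453957057 ≈ -1.8426e-5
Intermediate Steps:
1/(-54275 + (37112/20152 - 21844/(-17204))) = 1/(-54275 + (37112*(1/20152) - 21844*(-1/17204))) = 1/(-54275 + (4639/2519 + 5461/4301)) = 1/(-54275 + 3064418/984929) = 1/(-53453957057/984929) = -984929/53453957057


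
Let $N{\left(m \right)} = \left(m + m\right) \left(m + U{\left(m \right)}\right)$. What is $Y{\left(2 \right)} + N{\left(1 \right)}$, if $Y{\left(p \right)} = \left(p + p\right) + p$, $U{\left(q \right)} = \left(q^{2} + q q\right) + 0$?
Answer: $12$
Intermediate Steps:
$U{\left(q \right)} = 2 q^{2}$ ($U{\left(q \right)} = \left(q^{2} + q^{2}\right) + 0 = 2 q^{2} + 0 = 2 q^{2}$)
$N{\left(m \right)} = 2 m \left(m + 2 m^{2}\right)$ ($N{\left(m \right)} = \left(m + m\right) \left(m + 2 m^{2}\right) = 2 m \left(m + 2 m^{2}\right)$)
$Y{\left(p \right)} = 3 p$ ($Y{\left(p \right)} = 2 p + p = 3 p$)
$Y{\left(2 \right)} + N{\left(1 \right)} = 3 \cdot 2 + 1^{2} \left(2 + 4 \cdot 1\right) = 6 + 1 \left(2 + 4\right) = 6 + 1 \cdot 6 = 6 + 6 = 12$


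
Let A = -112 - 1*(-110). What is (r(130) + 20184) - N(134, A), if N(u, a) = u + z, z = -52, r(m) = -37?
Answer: 20065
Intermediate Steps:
A = -2 (A = -112 + 110 = -2)
N(u, a) = -52 + u (N(u, a) = u - 52 = -52 + u)
(r(130) + 20184) - N(134, A) = (-37 + 20184) - (-52 + 134) = 20147 - 1*82 = 20147 - 82 = 20065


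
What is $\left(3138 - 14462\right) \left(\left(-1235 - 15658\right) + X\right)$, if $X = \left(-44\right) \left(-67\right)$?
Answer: $157913180$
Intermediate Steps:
$X = 2948$
$\left(3138 - 14462\right) \left(\left(-1235 - 15658\right) + X\right) = \left(3138 - 14462\right) \left(\left(-1235 - 15658\right) + 2948\right) = - 11324 \left(-16893 + 2948\right) = \left(-11324\right) \left(-13945\right) = 157913180$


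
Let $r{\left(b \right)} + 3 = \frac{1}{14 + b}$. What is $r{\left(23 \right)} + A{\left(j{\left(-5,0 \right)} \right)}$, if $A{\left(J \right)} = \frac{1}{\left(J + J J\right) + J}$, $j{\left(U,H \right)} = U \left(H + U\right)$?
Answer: $- \frac{74213}{24975} \approx -2.9715$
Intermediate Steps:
$r{\left(b \right)} = -3 + \frac{1}{14 + b}$
$A{\left(J \right)} = \frac{1}{J^{2} + 2 J}$ ($A{\left(J \right)} = \frac{1}{\left(J + J^{2}\right) + J} = \frac{1}{J^{2} + 2 J}$)
$r{\left(23 \right)} + A{\left(j{\left(-5,0 \right)} \right)} = \frac{-41 - 69}{14 + 23} + \frac{1}{- 5 \left(0 - 5\right) \left(2 - 5 \left(0 - 5\right)\right)} = \frac{-41 - 69}{37} + \frac{1}{\left(-5\right) \left(-5\right) \left(2 - -25\right)} = \frac{1}{37} \left(-110\right) + \frac{1}{25 \left(2 + 25\right)} = - \frac{110}{37} + \frac{1}{25 \cdot 27} = - \frac{110}{37} + \frac{1}{25} \cdot \frac{1}{27} = - \frac{110}{37} + \frac{1}{675} = - \frac{74213}{24975}$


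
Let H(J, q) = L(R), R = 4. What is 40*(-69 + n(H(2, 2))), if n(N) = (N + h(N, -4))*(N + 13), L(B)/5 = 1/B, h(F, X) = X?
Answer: -8655/2 ≈ -4327.5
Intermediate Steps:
L(B) = 5/B
H(J, q) = 5/4
n(N) = (-4 + N)*(13 + N) (n(N) = (N - 4)*(N + 13) = (-4 + N)*(13 + N))
40*(-69 + n(H(2, 2))) = 40*(-69 + (-52 + (5/4)² + 9*(5/4))) = 40*(-69 + (-52 + 25/16 + 45/4)) = 40*(-69 - 627/16) = 40*(-1731/16) = -8655/2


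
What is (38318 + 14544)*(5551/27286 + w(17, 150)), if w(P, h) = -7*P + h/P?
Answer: -192615198863/33133 ≈ -5.8134e+6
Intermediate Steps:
w(P, h) = -7*P + h/P
(38318 + 14544)*(5551/27286 + w(17, 150)) = (38318 + 14544)*(5551/27286 + (-7*17 + 150/17)) = 52862*(5551*(1/27286) + (-119 + 150*(1/17))) = 52862*(793/3898 + (-119 + 150/17)) = 52862*(793/3898 - 1873/17) = 52862*(-7287473/66266) = -192615198863/33133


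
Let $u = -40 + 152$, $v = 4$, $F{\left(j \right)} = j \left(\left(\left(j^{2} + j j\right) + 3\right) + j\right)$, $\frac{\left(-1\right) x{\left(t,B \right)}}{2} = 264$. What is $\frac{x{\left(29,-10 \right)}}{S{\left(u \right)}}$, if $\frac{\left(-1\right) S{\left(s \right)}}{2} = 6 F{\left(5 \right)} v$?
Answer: $\frac{11}{290} \approx 0.037931$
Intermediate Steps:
$x{\left(t,B \right)} = -528$ ($x{\left(t,B \right)} = \left(-2\right) 264 = -528$)
$F{\left(j \right)} = j \left(3 + j + 2 j^{2}\right)$ ($F{\left(j \right)} = j \left(\left(\left(j^{2} + j^{2}\right) + 3\right) + j\right) = j \left(\left(2 j^{2} + 3\right) + j\right) = j \left(\left(3 + 2 j^{2}\right) + j\right) = j \left(3 + j + 2 j^{2}\right)$)
$u = 112$
$S{\left(s \right)} = -13920$ ($S{\left(s \right)} = - 2 \cdot 6 \cdot 5 \left(3 + 5 + 2 \cdot 5^{2}\right) 4 = - 2 \cdot 6 \cdot 5 \left(3 + 5 + 2 \cdot 25\right) 4 = - 2 \cdot 6 \cdot 5 \left(3 + 5 + 50\right) 4 = - 2 \cdot 6 \cdot 5 \cdot 58 \cdot 4 = - 2 \cdot 6 \cdot 290 \cdot 4 = - 2 \cdot 1740 \cdot 4 = \left(-2\right) 6960 = -13920$)
$\frac{x{\left(29,-10 \right)}}{S{\left(u \right)}} = - \frac{528}{-13920} = \left(-528\right) \left(- \frac{1}{13920}\right) = \frac{11}{290}$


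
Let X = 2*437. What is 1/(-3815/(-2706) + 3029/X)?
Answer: 591261/2882696 ≈ 0.20511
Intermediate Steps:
X = 874
1/(-3815/(-2706) + 3029/X) = 1/(-3815/(-2706) + 3029/874) = 1/(-3815*(-1/2706) + 3029*(1/874)) = 1/(3815/2706 + 3029/874) = 1/(2882696/591261) = 591261/2882696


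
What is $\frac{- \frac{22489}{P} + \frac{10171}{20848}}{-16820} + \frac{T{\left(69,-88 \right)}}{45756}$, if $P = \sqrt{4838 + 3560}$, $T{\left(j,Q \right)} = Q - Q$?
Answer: $- \frac{10171}{350663360} + \frac{22489 \sqrt{8398}}{141254360} \approx 0.014561$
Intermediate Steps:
$T{\left(j,Q \right)} = 0$
$P = \sqrt{8398} \approx 91.641$
$\frac{- \frac{22489}{P} + \frac{10171}{20848}}{-16820} + \frac{T{\left(69,-88 \right)}}{45756} = \frac{- \frac{22489}{\sqrt{8398}} + \frac{10171}{20848}}{-16820} + \frac{0}{45756} = \left(- 22489 \frac{\sqrt{8398}}{8398} + 10171 \cdot \frac{1}{20848}\right) \left(- \frac{1}{16820}\right) + 0 \cdot \frac{1}{45756} = \left(- \frac{22489 \sqrt{8398}}{8398} + \frac{10171}{20848}\right) \left(- \frac{1}{16820}\right) + 0 = \left(\frac{10171}{20848} - \frac{22489 \sqrt{8398}}{8398}\right) \left(- \frac{1}{16820}\right) + 0 = \left(- \frac{10171}{350663360} + \frac{22489 \sqrt{8398}}{141254360}\right) + 0 = - \frac{10171}{350663360} + \frac{22489 \sqrt{8398}}{141254360}$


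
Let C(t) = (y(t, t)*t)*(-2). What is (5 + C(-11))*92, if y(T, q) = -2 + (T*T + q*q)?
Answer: 486220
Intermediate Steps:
y(T, q) = -2 + T² + q² (y(T, q) = -2 + (T² + q²) = -2 + T² + q²)
C(t) = -2*t*(-2 + 2*t²) (C(t) = ((-2 + t² + t²)*t)*(-2) = ((-2 + 2*t²)*t)*(-2) = (t*(-2 + 2*t²))*(-2) = -2*t*(-2 + 2*t²))
(5 + C(-11))*92 = (5 + 4*(-11)*(1 - 1*(-11)²))*92 = (5 + 4*(-11)*(1 - 1*121))*92 = (5 + 4*(-11)*(1 - 121))*92 = (5 + 4*(-11)*(-120))*92 = (5 + 5280)*92 = 5285*92 = 486220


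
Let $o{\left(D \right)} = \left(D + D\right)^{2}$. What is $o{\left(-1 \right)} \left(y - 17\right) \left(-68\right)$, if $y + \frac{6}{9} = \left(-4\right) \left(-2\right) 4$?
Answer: $- \frac{11696}{3} \approx -3898.7$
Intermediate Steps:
$y = \frac{94}{3}$ ($y = - \frac{2}{3} + \left(-4\right) \left(-2\right) 4 = - \frac{2}{3} + 8 \cdot 4 = - \frac{2}{3} + 32 = \frac{94}{3} \approx 31.333$)
$o{\left(D \right)} = 4 D^{2}$ ($o{\left(D \right)} = \left(2 D\right)^{2} = 4 D^{2}$)
$o{\left(-1 \right)} \left(y - 17\right) \left(-68\right) = 4 \left(-1\right)^{2} \left(\frac{94}{3} - 17\right) \left(-68\right) = 4 \cdot 1 \left(\frac{94}{3} - 17\right) \left(-68\right) = 4 \cdot \frac{43}{3} \left(-68\right) = \frac{172}{3} \left(-68\right) = - \frac{11696}{3}$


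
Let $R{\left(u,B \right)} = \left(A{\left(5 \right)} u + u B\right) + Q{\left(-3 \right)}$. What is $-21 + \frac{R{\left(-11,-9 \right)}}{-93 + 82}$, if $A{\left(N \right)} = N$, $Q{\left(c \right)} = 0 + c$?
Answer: $- \frac{272}{11} \approx -24.727$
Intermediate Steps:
$Q{\left(c \right)} = c$
$R{\left(u,B \right)} = -3 + 5 u + B u$ ($R{\left(u,B \right)} = \left(5 u + u B\right) - 3 = \left(5 u + B u\right) - 3 = -3 + 5 u + B u$)
$-21 + \frac{R{\left(-11,-9 \right)}}{-93 + 82} = -21 + \frac{-3 + 5 \left(-11\right) - -99}{-93 + 82} = -21 + \frac{-3 - 55 + 99}{-11} = -21 - \frac{41}{11} = - \frac{272}{11}$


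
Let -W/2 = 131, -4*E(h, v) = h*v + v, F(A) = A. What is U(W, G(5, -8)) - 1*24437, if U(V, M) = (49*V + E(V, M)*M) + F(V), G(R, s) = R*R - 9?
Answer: -20833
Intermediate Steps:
G(R, s) = -9 + R**2 (G(R, s) = R**2 - 9 = -9 + R**2)
E(h, v) = -v/4 - h*v/4 (E(h, v) = -(h*v + v)/4 = -(v + h*v)/4 = -v/4 - h*v/4)
W = -262 (W = -2*131 = -262)
U(V, M) = 50*V - M**2*(1 + V)/4 (U(V, M) = (49*V + (-M*(1 + V)/4)*M) + V = (49*V - M**2*(1 + V)/4) + V = 50*V - M**2*(1 + V)/4)
U(W, G(5, -8)) - 1*24437 = (50*(-262) - (-9 + 5**2)**2*(1 - 262)/4) - 1*24437 = (-13100 - 1/4*(-9 + 25)**2*(-261)) - 24437 = (-13100 - 1/4*16**2*(-261)) - 24437 = (-13100 - 1/4*256*(-261)) - 24437 = (-13100 + 16704) - 24437 = 3604 - 24437 = -20833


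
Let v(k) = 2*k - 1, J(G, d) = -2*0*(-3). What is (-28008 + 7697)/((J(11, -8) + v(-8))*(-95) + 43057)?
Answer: -20311/44672 ≈ -0.45467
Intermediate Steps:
J(G, d) = 0 (J(G, d) = 0*(-3) = 0)
v(k) = -1 + 2*k
(-28008 + 7697)/((J(11, -8) + v(-8))*(-95) + 43057) = (-28008 + 7697)/((0 + (-1 + 2*(-8)))*(-95) + 43057) = -20311/((0 + (-1 - 16))*(-95) + 43057) = -20311/((0 - 17)*(-95) + 43057) = -20311/(-17*(-95) + 43057) = -20311/(1615 + 43057) = -20311/44672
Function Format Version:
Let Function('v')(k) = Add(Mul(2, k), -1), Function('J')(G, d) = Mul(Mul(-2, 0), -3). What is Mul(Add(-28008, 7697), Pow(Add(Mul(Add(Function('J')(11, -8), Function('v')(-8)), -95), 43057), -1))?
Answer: Rational(-20311, 44672) ≈ -0.45467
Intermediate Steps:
Function('J')(G, d) = 0 (Function('J')(G, d) = Mul(0, -3) = 0)
Function('v')(k) = Add(-1, Mul(2, k))
Mul(Add(-28008, 7697), Pow(Add(Mul(Add(Function('J')(11, -8), Function('v')(-8)), -95), 43057), -1)) = Mul(Add(-28008, 7697), Pow(Add(Mul(Add(0, Add(-1, Mul(2, -8))), -95), 43057), -1)) = Mul(-20311, Pow(Add(Mul(Add(0, Add(-1, -16)), -95), 43057), -1)) = Mul(-20311, Pow(Add(Mul(Add(0, -17), -95), 43057), -1)) = Mul(-20311, Pow(Add(Mul(-17, -95), 43057), -1)) = Mul(-20311, Pow(Add(1615, 43057), -1)) = Mul(-20311, Pow(44672, -1)) = Mul(-20311, Rational(1, 44672)) = Rational(-20311, 44672)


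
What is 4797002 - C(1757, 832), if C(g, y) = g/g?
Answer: 4797001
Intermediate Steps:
C(g, y) = 1
4797002 - C(1757, 832) = 4797002 - 1*1 = 4797002 - 1 = 4797001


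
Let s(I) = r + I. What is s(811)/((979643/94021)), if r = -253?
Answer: 52463718/979643 ≈ 53.554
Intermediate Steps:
s(I) = -253 + I
s(811)/((979643/94021)) = (-253 + 811)/((979643/94021)) = 558/((979643*(1/94021))) = 558/(979643/94021) = 558*(94021/979643) = 52463718/979643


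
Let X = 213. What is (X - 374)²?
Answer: 25921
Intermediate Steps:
(X - 374)² = (213 - 374)² = (-161)² = 25921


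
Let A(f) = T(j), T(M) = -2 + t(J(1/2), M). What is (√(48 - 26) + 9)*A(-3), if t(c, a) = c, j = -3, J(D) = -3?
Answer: -45 - 5*√22 ≈ -68.452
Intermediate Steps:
T(M) = -5 (T(M) = -2 - 3 = -5)
A(f) = -5
(√(48 - 26) + 9)*A(-3) = (√(48 - 26) + 9)*(-5) = (√22 + 9)*(-5) = (9 + √22)*(-5) = -45 - 5*√22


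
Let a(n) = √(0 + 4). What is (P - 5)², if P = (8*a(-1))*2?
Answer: 729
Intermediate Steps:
a(n) = 2 (a(n) = √4 = 2)
P = 32 (P = (8*2)*2 = 16*2 = 32)
(P - 5)² = (32 - 5)² = 27² = 729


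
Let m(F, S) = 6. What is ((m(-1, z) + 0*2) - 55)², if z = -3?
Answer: 2401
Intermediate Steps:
((m(-1, z) + 0*2) - 55)² = ((6 + 0*2) - 55)² = ((6 + 0) - 55)² = (6 - 55)² = (-49)² = 2401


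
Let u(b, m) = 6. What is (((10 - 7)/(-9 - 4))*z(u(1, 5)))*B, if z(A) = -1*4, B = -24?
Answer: -288/13 ≈ -22.154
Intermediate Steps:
z(A) = -4
(((10 - 7)/(-9 - 4))*z(u(1, 5)))*B = (((10 - 7)/(-9 - 4))*(-4))*(-24) = ((3/(-13))*(-4))*(-24) = ((3*(-1/13))*(-4))*(-24) = -3/13*(-4)*(-24) = (12/13)*(-24) = -288/13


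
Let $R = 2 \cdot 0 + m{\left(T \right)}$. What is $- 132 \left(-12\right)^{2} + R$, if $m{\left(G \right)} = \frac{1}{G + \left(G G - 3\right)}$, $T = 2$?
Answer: $- \frac{57023}{3} \approx -19008.0$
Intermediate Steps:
$m{\left(G \right)} = \frac{1}{-3 + G + G^{2}}$ ($m{\left(G \right)} = \frac{1}{G + \left(G^{2} - 3\right)} = \frac{1}{G + \left(-3 + G^{2}\right)} = \frac{1}{-3 + G + G^{2}}$)
$R = \frac{1}{3}$ ($R = 2 \cdot 0 + \frac{1}{-3 + 2 + 2^{2}} = 0 + \frac{1}{-3 + 2 + 4} = 0 + \frac{1}{3} = \frac{1}{3} \approx 0.33333$)
$- 132 \left(-12\right)^{2} + R = - 132 \left(-12\right)^{2} + \frac{1}{3} = \left(-132\right) 144 + \frac{1}{3} = -19008 + \frac{1}{3} = - \frac{57023}{3}$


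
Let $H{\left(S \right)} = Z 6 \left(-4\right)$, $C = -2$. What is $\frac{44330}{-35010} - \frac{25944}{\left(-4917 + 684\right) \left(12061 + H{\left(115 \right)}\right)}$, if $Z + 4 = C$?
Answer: $- \frac{76311546767}{60291613755} \approx -1.2657$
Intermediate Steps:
$Z = -6$ ($Z = -4 - 2 = -6$)
$H{\left(S \right)} = 144$ ($H{\left(S \right)} = \left(-6\right) 6 \left(-4\right) = \left(-36\right) \left(-4\right) = 144$)
$\frac{44330}{-35010} - \frac{25944}{\left(-4917 + 684\right) \left(12061 + H{\left(115 \right)}\right)} = \frac{44330}{-35010} - \frac{25944}{\left(-4917 + 684\right) \left(12061 + 144\right)} = 44330 \left(- \frac{1}{35010}\right) - \frac{25944}{\left(-4233\right) 12205} = - \frac{4433}{3501} - \frac{25944}{-51663765} = - \frac{4433}{3501} - - \frac{8648}{17221255} = - \frac{4433}{3501} + \frac{8648}{17221255} = - \frac{76311546767}{60291613755}$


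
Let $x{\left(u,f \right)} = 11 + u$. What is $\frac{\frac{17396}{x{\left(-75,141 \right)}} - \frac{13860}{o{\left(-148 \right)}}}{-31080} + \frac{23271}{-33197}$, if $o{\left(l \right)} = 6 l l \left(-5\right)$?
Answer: $- \frac{15644713411877}{22599731495040} \approx -0.69225$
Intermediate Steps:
$o{\left(l \right)} = - 30 l^{2}$ ($o{\left(l \right)} = 6 l^{2} \left(-5\right) = - 30 l^{2}$)
$\frac{\frac{17396}{x{\left(-75,141 \right)}} - \frac{13860}{o{\left(-148 \right)}}}{-31080} + \frac{23271}{-33197} = \frac{\frac{17396}{11 - 75} - \frac{13860}{\left(-30\right) \left(-148\right)^{2}}}{-31080} + \frac{23271}{-33197} = \left(\frac{17396}{-64} - \frac{13860}{\left(-30\right) 21904}\right) \left(- \frac{1}{31080}\right) + 23271 \left(- \frac{1}{33197}\right) = \left(17396 \left(- \frac{1}{64}\right) - \frac{13860}{-657120}\right) \left(- \frac{1}{31080}\right) - \frac{23271}{33197} = \left(- \frac{4349}{16} - - \frac{231}{10952}\right) \left(- \frac{1}{31080}\right) - \frac{23271}{33197} = \left(- \frac{4349}{16} + \frac{231}{10952}\right) \left(- \frac{1}{31080}\right) - \frac{23271}{33197} = \left(- \frac{5953319}{21904}\right) \left(- \frac{1}{31080}\right) - \frac{23271}{33197} = \frac{5953319}{680776320} - \frac{23271}{33197} = - \frac{15644713411877}{22599731495040}$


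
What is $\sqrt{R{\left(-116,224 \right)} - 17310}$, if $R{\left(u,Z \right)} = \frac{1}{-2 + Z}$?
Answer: $\frac{i \sqrt{853105818}}{222} \approx 131.57 i$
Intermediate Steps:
$\sqrt{R{\left(-116,224 \right)} - 17310} = \sqrt{\frac{1}{-2 + 224} - 17310} = \sqrt{\frac{1}{222} - 17310} = \sqrt{- \frac{3842819}{222}} = \frac{i \sqrt{853105818}}{222}$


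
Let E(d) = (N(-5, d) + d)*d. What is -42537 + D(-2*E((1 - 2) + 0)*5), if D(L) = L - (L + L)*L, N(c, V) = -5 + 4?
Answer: -43357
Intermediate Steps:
N(c, V) = -1
E(d) = d*(-1 + d) (E(d) = (-1 + d)*d = d*(-1 + d))
D(L) = L - 2*L² (D(L) = L - 2*L*L = L - 2*L²)
-42537 + D(-2*E((1 - 2) + 0)*5) = -42537 + (-2*((1 - 2) + 0)*(-1 + ((1 - 2) + 0))*5)*(1 - 2*(-2*((1 - 2) + 0)*(-1 + ((1 - 2) + 0)))*5) = -42537 + (-2*(-1 + 0)*(-1 + (-1 + 0))*5)*(1 - 2*(-2*(-1 + 0)*(-1 + (-1 + 0)))*5) = -42537 + (-(-2)*(-1 - 1)*5)*(1 - 2*(-(-2)*(-1 - 1))*5) = -42537 + (-(-2)*(-2)*5)*(1 - 2*(-(-2)*(-2))*5) = -42537 + (-2*2*5)*(1 - 2*(-2*2)*5) = -42537 + (-4*5)*(1 - (-8)*5) = -42537 - 20*(1 - 2*(-20)) = -42537 - 20*(1 + 40) = -42537 - 20*41 = -42537 - 820 = -43357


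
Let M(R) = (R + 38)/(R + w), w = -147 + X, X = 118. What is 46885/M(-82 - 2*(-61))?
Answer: 515735/78 ≈ 6612.0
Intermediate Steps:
w = -29 (w = -147 + 118 = -29)
M(R) = (38 + R)/(-29 + R) (M(R) = (R + 38)/(R - 29) = (38 + R)/(-29 + R))
46885/M(-82 - 2*(-61)) = 46885/(((38 + (-82 - 2*(-61)))/(-29 + (-82 - 2*(-61))))) = 46885/(((38 + (-82 - 1*(-122)))/(-29 + (-82 - 1*(-122))))) = 46885/(((38 + (-82 + 122))/(-29 + (-82 + 122)))) = 46885/(((38 + 40)/(-29 + 40))) = 46885/((78/11)) = 46885/(((1/11)*78)) = 46885/(78/11) = 46885*(11/78) = 515735/78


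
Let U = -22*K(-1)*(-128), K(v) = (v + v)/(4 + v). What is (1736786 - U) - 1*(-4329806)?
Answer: 18205408/3 ≈ 6.0685e+6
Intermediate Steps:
K(v) = 2*v/(4 + v) (K(v) = (2*v)/(4 + v) = 2*v/(4 + v))
U = -5632/3 (U = -44*(-1)/(4 - 1)*(-128) = -44*(-1)/3*(-128) = -22*(-⅔)*(-128) = (44/3)*(-128) = -5632/3 ≈ -1877.3)
(1736786 - U) - 1*(-4329806) = (1736786 - 1*(-5632/3)) - 1*(-4329806) = (1736786 + 5632/3) + 4329806 = 5215990/3 + 4329806 = 18205408/3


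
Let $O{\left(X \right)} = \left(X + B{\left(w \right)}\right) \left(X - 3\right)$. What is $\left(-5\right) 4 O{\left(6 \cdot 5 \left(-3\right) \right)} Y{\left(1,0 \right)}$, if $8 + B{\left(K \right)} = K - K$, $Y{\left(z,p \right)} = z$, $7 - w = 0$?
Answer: $-182280$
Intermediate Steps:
$w = 7$ ($w = 7 - 0 = 7 + 0 = 7$)
$B{\left(K \right)} = -8$ ($B{\left(K \right)} = -8 + \left(K - K\right) = -8 + 0 = -8$)
$O{\left(X \right)} = \left(-8 + X\right) \left(-3 + X\right)$ ($O{\left(X \right)} = \left(X - 8\right) \left(X - 3\right) = \left(-8 + X\right) \left(-3 + X\right)$)
$\left(-5\right) 4 O{\left(6 \cdot 5 \left(-3\right) \right)} Y{\left(1,0 \right)} = \left(-5\right) 4 \left(24 + \left(6 \cdot 5 \left(-3\right)\right)^{2} - 11 \cdot 6 \cdot 5 \left(-3\right)\right) 1 = - 20 \left(24 + \left(30 \left(-3\right)\right)^{2} - 11 \cdot 30 \left(-3\right)\right) 1 = - 20 \left(24 + \left(-90\right)^{2} - -990\right) 1 = - 20 \left(24 + 8100 + 990\right) 1 = \left(-20\right) 9114 \cdot 1 = \left(-182280\right) 1 = -182280$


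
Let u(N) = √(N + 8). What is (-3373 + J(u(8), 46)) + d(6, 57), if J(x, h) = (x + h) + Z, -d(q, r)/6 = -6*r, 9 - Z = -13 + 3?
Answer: -1252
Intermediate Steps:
Z = 19 (Z = 9 - (-13 + 3) = 9 - 1*(-10) = 9 + 10 = 19)
d(q, r) = 36*r (d(q, r) = -(-36)*r = 36*r)
u(N) = √(8 + N)
J(x, h) = 19 + h + x (J(x, h) = (x + h) + 19 = (h + x) + 19 = 19 + h + x)
(-3373 + J(u(8), 46)) + d(6, 57) = (-3373 + (19 + 46 + √(8 + 8))) + 36*57 = (-3373 + (19 + 46 + √16)) + 2052 = (-3373 + (19 + 46 + 4)) + 2052 = (-3373 + 69) + 2052 = -3304 + 2052 = -1252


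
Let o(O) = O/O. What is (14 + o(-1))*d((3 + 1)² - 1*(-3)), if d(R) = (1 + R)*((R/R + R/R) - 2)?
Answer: 0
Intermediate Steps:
d(R) = 0 (d(R) = (1 + R)*((1 + 1) - 2) = (1 + R)*(2 - 2) = (1 + R)*0 = 0)
o(O) = 1
(14 + o(-1))*d((3 + 1)² - 1*(-3)) = (14 + 1)*0 = 15*0 = 0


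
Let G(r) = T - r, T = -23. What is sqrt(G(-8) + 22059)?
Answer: 2*sqrt(5511) ≈ 148.47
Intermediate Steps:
G(r) = -23 - r
sqrt(G(-8) + 22059) = sqrt((-23 - 1*(-8)) + 22059) = sqrt((-23 + 8) + 22059) = sqrt(-15 + 22059) = sqrt(22044) = 2*sqrt(5511)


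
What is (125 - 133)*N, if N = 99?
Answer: -792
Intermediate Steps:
(125 - 133)*N = (125 - 133)*99 = -8*99 = -792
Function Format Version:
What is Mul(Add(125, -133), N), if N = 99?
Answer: -792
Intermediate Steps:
Mul(Add(125, -133), N) = Mul(Add(125, -133), 99) = Mul(-8, 99) = -792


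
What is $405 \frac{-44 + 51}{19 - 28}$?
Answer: $-315$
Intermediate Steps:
$405 \frac{-44 + 51}{19 - 28} = 405 \frac{7}{-9} = 405 \cdot 7 \left(- \frac{1}{9}\right) = 405 \left(- \frac{7}{9}\right) = -315$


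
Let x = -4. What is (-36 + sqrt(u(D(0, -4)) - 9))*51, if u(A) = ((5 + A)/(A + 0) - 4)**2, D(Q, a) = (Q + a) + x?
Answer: -1836 + 51*sqrt(265)/8 ≈ -1732.2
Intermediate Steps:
D(Q, a) = -4 + Q + a (D(Q, a) = (Q + a) - 4 = -4 + Q + a)
u(A) = (-4 + (5 + A)/A)**2 (u(A) = ((5 + A)/A - 4)**2 = (-4 + (5 + A)/A)**2)
(-36 + sqrt(u(D(0, -4)) - 9))*51 = (-36 + sqrt((-5 + 3*(-4 + 0 - 4))**2/(-4 + 0 - 4)**2 - 9))*51 = (-36 + sqrt((-5 + 3*(-8))**2/(-8)**2 - 9))*51 = (-36 + sqrt((-5 - 24)**2/64 - 9))*51 = (-36 + sqrt((1/64)*(-29)**2 - 9))*51 = (-36 + sqrt((1/64)*841 - 9))*51 = (-36 + sqrt(841/64 - 9))*51 = (-36 + sqrt(265/64))*51 = (-36 + sqrt(265)/8)*51 = -1836 + 51*sqrt(265)/8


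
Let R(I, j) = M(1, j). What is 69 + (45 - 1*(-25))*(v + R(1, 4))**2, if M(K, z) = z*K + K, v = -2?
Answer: 699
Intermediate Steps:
M(K, z) = K + K*z (M(K, z) = K*z + K = K + K*z)
R(I, j) = 1 + j (R(I, j) = 1*(1 + j) = 1 + j)
69 + (45 - 1*(-25))*(v + R(1, 4))**2 = 69 + (45 - 1*(-25))*(-2 + (1 + 4))**2 = 69 + (45 + 25)*(-2 + 5)**2 = 69 + 70*3**2 = 69 + 70*9 = 69 + 630 = 699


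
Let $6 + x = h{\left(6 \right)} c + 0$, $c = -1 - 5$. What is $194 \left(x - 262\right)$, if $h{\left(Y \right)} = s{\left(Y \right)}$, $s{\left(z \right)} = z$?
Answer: $-58976$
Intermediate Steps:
$c = -6$
$h{\left(Y \right)} = Y$
$x = -42$ ($x = -6 + \left(6 \left(-6\right) + 0\right) = -6 + \left(-36 + 0\right) = -6 - 36 = -42$)
$194 \left(x - 262\right) = 194 \left(-42 - 262\right) = 194 \left(-304\right) = -58976$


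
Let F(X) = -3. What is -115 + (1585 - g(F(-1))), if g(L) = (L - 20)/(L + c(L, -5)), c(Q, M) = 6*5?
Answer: 39713/27 ≈ 1470.9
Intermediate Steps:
c(Q, M) = 30
g(L) = (-20 + L)/(30 + L) (g(L) = (L - 20)/(L + 30) = (-20 + L)/(30 + L))
-115 + (1585 - g(F(-1))) = -115 + (1585 - (-20 - 3)/(30 - 3)) = -115 + (1585 - (-23)/27) = -115 + (1585 - 1*(-23/27)) = -115 + (1585 + 23/27) = -115 + 42818/27 = 39713/27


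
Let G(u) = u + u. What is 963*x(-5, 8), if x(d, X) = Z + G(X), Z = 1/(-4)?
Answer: 60669/4 ≈ 15167.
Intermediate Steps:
G(u) = 2*u
Z = -¼ ≈ -0.25000
x(d, X) = -¼ + 2*X
963*x(-5, 8) = 963*(-¼ + 2*8) = 963*(-¼ + 16) = 963*(63/4) = 60669/4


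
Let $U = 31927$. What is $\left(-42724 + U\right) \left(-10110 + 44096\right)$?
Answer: $-366946842$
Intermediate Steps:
$\left(-42724 + U\right) \left(-10110 + 44096\right) = \left(-42724 + 31927\right) \left(-10110 + 44096\right) = \left(-10797\right) 33986 = -366946842$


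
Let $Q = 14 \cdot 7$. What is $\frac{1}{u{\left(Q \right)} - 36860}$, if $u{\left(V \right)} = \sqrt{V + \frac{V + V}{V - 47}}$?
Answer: $- \frac{939930}{34645817203} - \frac{7 \sqrt{5406}}{69291634406} \approx -2.7137 \cdot 10^{-5}$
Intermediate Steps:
$Q = 98$
$u{\left(V \right)} = \sqrt{V + \frac{2 V}{-47 + V}}$
$\frac{1}{u{\left(Q \right)} - 36860} = \frac{1}{\sqrt{\frac{98 \left(-45 + 98\right)}{-47 + 98}} - 36860} = \frac{1}{\sqrt{98 \cdot \frac{1}{51} \cdot 53} - 36860} = \frac{1}{\sqrt{\frac{5194}{51}} - 36860} = \frac{1}{\frac{7 \sqrt{5406}}{51} - 36860} = \frac{1}{-36860 + \frac{7 \sqrt{5406}}{51}}$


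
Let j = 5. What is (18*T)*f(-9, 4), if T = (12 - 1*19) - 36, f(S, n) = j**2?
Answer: -19350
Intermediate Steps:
f(S, n) = 25 (f(S, n) = 5**2 = 25)
T = -43 (T = (12 - 19) - 36 = -7 - 36 = -43)
(18*T)*f(-9, 4) = (18*(-43))*25 = -774*25 = -19350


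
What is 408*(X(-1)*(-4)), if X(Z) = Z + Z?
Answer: 3264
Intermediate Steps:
X(Z) = 2*Z
408*(X(-1)*(-4)) = 408*((2*(-1))*(-4)) = 408*(-2*(-4)) = 408*8 = 3264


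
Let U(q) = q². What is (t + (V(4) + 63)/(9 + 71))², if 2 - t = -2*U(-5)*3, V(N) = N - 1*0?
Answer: 149499529/6400 ≈ 23359.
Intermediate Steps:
V(N) = N (V(N) = N + 0 = N)
t = 152 (t = 2 - (-2*(-5)²)*3 = 2 - (-2*25)*3 = 2 - (-50)*3 = 2 - 1*(-150) = 2 + 150 = 152)
(t + (V(4) + 63)/(9 + 71))² = (152 + (4 + 63)/(9 + 71))² = (152 + 67/80)² = (12227/80)² = 149499529/6400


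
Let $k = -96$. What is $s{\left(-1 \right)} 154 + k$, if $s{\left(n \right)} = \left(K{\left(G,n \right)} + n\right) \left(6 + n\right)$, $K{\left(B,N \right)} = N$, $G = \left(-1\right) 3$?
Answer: $-1636$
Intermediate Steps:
$G = -3$
$s{\left(n \right)} = 2 n \left(6 + n\right)$ ($s{\left(n \right)} = \left(n + n\right) \left(6 + n\right) = 2 n \left(6 + n\right)$)
$s{\left(-1 \right)} 154 + k = 2 \left(-1\right) \left(6 - 1\right) 154 - 96 = 2 \left(-1\right) 5 \cdot 154 - 96 = \left(-10\right) 154 - 96 = -1540 - 96 = -1636$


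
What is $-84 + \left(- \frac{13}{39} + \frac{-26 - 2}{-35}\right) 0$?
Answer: $-84$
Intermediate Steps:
$-84 + \left(- \frac{13}{39} + \frac{-26 - 2}{-35}\right) 0 = -84 + \left(\left(-13\right) \frac{1}{39} - - \frac{4}{5}\right) 0 = -84 + \left(- \frac{1}{3} + \frac{4}{5}\right) 0 = -84 + \frac{7}{15} \cdot 0 = -84 + 0 = -84$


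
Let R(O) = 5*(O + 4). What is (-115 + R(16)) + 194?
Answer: 179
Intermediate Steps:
R(O) = 20 + 5*O (R(O) = 5*(4 + O) = 20 + 5*O)
(-115 + R(16)) + 194 = (-115 + (20 + 5*16)) + 194 = (-115 + (20 + 80)) + 194 = (-115 + 100) + 194 = -15 + 194 = 179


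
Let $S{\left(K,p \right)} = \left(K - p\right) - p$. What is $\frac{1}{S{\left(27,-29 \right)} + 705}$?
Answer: $\frac{1}{790} \approx 0.0012658$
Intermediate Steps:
$S{\left(K,p \right)} = K - 2 p$
$\frac{1}{S{\left(27,-29 \right)} + 705} = \frac{1}{\left(27 - -58\right) + 705} = \frac{1}{\left(27 + 58\right) + 705} = \frac{1}{85 + 705} = \frac{1}{790}$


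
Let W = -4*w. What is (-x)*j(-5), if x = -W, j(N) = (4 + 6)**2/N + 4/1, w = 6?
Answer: 384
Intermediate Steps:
j(N) = 4 + 100/N (j(N) = 10**2/N + 4*1 = 100/N + 4 = 4 + 100/N)
W = -24 (W = -4*6 = -24)
x = 24 (x = -1*(-24) = 24)
(-x)*j(-5) = (-1*24)*(4 + 100/(-5)) = -24*(4 + 100*(-1/5)) = -24*(4 - 20) = -24*(-16) = 384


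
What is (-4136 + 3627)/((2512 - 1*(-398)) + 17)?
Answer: -509/2927 ≈ -0.17390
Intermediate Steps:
(-4136 + 3627)/((2512 - 1*(-398)) + 17) = -509/((2512 + 398) + 17) = -509/(2910 + 17) = -509/2927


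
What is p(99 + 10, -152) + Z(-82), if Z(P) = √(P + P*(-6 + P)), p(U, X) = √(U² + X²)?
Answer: √7134 + √34985 ≈ 271.51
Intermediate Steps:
p(99 + 10, -152) + Z(-82) = √((99 + 10)² + (-152)²) + √(-82*(-5 - 82)) = √(109² + 23104) + √(-82*(-87)) = √(11881 + 23104) + √7134 = √34985 + √7134 = √7134 + √34985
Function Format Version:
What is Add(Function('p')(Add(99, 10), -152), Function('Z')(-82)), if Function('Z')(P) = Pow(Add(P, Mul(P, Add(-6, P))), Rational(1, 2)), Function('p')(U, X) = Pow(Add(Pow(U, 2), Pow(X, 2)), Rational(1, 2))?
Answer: Add(Pow(7134, Rational(1, 2)), Pow(34985, Rational(1, 2))) ≈ 271.51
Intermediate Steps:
Add(Function('p')(Add(99, 10), -152), Function('Z')(-82)) = Add(Pow(Add(Pow(Add(99, 10), 2), Pow(-152, 2)), Rational(1, 2)), Pow(Mul(-82, Add(-5, -82)), Rational(1, 2))) = Add(Pow(Add(Pow(109, 2), 23104), Rational(1, 2)), Pow(Mul(-82, -87), Rational(1, 2))) = Add(Pow(Add(11881, 23104), Rational(1, 2)), Pow(7134, Rational(1, 2))) = Add(Pow(34985, Rational(1, 2)), Pow(7134, Rational(1, 2))) = Add(Pow(7134, Rational(1, 2)), Pow(34985, Rational(1, 2)))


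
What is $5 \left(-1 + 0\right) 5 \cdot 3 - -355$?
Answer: $280$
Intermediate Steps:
$5 \left(-1 + 0\right) 5 \cdot 3 - -355 = 5 \left(-1\right) 5 \cdot 3 + 355 = \left(-5\right) 5 \cdot 3 + 355 = \left(-25\right) 3 + 355 = -75 + 355 = 280$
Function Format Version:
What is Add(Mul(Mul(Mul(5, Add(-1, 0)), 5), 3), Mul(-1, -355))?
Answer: 280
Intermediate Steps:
Add(Mul(Mul(Mul(5, Add(-1, 0)), 5), 3), Mul(-1, -355)) = Add(Mul(Mul(Mul(5, -1), 5), 3), 355) = Add(Mul(Mul(-5, 5), 3), 355) = Add(Mul(-25, 3), 355) = Add(-75, 355) = 280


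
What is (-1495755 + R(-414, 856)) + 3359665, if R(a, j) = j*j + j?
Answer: 2597502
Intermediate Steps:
R(a, j) = j + j² (R(a, j) = j² + j = j + j²)
(-1495755 + R(-414, 856)) + 3359665 = (-1495755 + 856*(1 + 856)) + 3359665 = (-1495755 + 856*857) + 3359665 = (-1495755 + 733592) + 3359665 = -762163 + 3359665 = 2597502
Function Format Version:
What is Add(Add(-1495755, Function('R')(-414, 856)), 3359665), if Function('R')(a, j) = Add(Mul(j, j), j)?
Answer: 2597502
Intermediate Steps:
Function('R')(a, j) = Add(j, Pow(j, 2)) (Function('R')(a, j) = Add(Pow(j, 2), j) = Add(j, Pow(j, 2)))
Add(Add(-1495755, Function('R')(-414, 856)), 3359665) = Add(Add(-1495755, Mul(856, Add(1, 856))), 3359665) = Add(Add(-1495755, Mul(856, 857)), 3359665) = Add(Add(-1495755, 733592), 3359665) = Add(-762163, 3359665) = 2597502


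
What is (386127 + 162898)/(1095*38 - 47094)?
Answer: -549025/5484 ≈ -100.11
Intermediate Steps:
(386127 + 162898)/(1095*38 - 47094) = 549025/(41610 - 47094) = 549025/(-5484) = 549025*(-1/5484) = -549025/5484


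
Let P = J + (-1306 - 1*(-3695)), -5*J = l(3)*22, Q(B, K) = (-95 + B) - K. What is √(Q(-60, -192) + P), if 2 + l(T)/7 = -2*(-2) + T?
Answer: 4*√142 ≈ 47.666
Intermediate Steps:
Q(B, K) = -95 + B - K
l(T) = 14 + 7*T (l(T) = -14 + 7*(-2*(-2) + T) = -14 + 7*(4 + T) = -14 + (28 + 7*T) = 14 + 7*T)
J = -154 (J = -(14 + 7*3)*22/5 = -(14 + 21)*22/5 = -7*22 = -⅕*770 = -154)
P = 2235 (P = -154 + (-1306 - 1*(-3695)) = -154 + (-1306 + 3695) = -154 + 2389 = 2235)
√(Q(-60, -192) + P) = √((-95 - 60 - 1*(-192)) + 2235) = √((-95 - 60 + 192) + 2235) = √(37 + 2235) = √2272 = 4*√142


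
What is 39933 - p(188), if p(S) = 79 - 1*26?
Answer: 39880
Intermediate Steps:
p(S) = 53 (p(S) = 79 - 26 = 53)
39933 - p(188) = 39933 - 1*53 = 39933 - 53 = 39880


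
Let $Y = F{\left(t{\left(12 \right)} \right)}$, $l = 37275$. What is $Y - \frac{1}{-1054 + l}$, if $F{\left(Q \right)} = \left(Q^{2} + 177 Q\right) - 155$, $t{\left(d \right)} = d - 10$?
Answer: $\frac{7352862}{36221} \approx 203.0$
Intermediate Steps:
$t{\left(d \right)} = -10 + d$
$F{\left(Q \right)} = -155 + Q^{2} + 177 Q$
$Y = 203$ ($Y = -155 + \left(-10 + 12\right)^{2} + 177 \left(-10 + 12\right) = -155 + 2^{2} + 177 \cdot 2 = -155 + 4 + 354 = 203$)
$Y - \frac{1}{-1054 + l} = 203 - \frac{1}{-1054 + 37275} = 203 - \frac{1}{36221} = \frac{7352862}{36221}$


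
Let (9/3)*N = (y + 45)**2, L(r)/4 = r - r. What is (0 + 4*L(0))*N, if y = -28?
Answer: 0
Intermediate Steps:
L(r) = 0 (L(r) = 4*(r - r) = 4*0 = 0)
N = 289/3 (N = (-28 + 45)**2/3 = (1/3)*17**2 = (1/3)*289 = 289/3 ≈ 96.333)
(0 + 4*L(0))*N = (0 + 4*0)*(289/3) = (0 + 0)*(289/3) = 0*(289/3) = 0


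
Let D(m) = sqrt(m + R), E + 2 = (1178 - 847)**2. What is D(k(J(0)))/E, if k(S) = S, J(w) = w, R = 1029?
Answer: 7*sqrt(21)/109559 ≈ 0.00029279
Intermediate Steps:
E = 109559 (E = -2 + (1178 - 847)**2 = -2 + 331**2 = -2 + 109561 = 109559)
D(m) = sqrt(1029 + m) (D(m) = sqrt(m + 1029) = sqrt(1029 + m))
D(k(J(0)))/E = sqrt(1029 + 0)/109559 = sqrt(1029)*(1/109559) = (7*sqrt(21))*(1/109559) = 7*sqrt(21)/109559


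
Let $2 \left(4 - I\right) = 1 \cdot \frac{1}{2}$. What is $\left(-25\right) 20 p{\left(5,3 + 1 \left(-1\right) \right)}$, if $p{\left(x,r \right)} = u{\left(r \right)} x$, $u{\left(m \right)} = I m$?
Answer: $-18750$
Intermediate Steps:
$I = \frac{15}{4}$ ($I = 4 - \frac{1 \cdot \frac{1}{2}}{2} = 4 - \frac{1}{4} = \frac{15}{4} \approx 3.75$)
$u{\left(m \right)} = \frac{15 m}{4}$
$p{\left(x,r \right)} = \frac{15 r x}{4}$ ($p{\left(x,r \right)} = \frac{15 r}{4} x = \frac{15 r x}{4}$)
$\left(-25\right) 20 p{\left(5,3 + 1 \left(-1\right) \right)} = \left(-25\right) 20 \cdot \frac{15}{4} \left(3 + 1 \left(-1\right)\right) 5 = - 500 \cdot \frac{15}{4} \left(3 - 1\right) 5 = - 500 \cdot \frac{15}{4} \cdot 2 \cdot 5 = \left(-500\right) \frac{75}{2} = -18750$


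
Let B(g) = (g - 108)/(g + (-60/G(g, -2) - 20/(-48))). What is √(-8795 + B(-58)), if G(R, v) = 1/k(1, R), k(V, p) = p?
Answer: I*√14834280792443/41069 ≈ 93.782*I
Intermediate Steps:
G(R, v) = 1/R
B(g) = (-108 + g)/(5/12 - 59*g) (B(g) = (g - 108)/(g + (-60*g - 20/(-48))) = (-108 + g)/(g + (-60*g - 20*(-1/48))) = (-108 + g)/(g + (-60*g + 5/12)) = (-108 + g)/(g + (5/12 - 60*g)) = (-108 + g)/(5/12 - 59*g))
√(-8795 + B(-58)) = √(-8795 + 12*(-108 - 58)/(5 - 708*(-58))) = √(-8795 + 12*(-166)/(5 + 41064)) = √(-8795 + 12*(-166)/41069) = √(-8795 + 12*(1/41069)*(-166)) = √(-8795 - 1992/41069) = √(-361203847/41069) = I*√14834280792443/41069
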